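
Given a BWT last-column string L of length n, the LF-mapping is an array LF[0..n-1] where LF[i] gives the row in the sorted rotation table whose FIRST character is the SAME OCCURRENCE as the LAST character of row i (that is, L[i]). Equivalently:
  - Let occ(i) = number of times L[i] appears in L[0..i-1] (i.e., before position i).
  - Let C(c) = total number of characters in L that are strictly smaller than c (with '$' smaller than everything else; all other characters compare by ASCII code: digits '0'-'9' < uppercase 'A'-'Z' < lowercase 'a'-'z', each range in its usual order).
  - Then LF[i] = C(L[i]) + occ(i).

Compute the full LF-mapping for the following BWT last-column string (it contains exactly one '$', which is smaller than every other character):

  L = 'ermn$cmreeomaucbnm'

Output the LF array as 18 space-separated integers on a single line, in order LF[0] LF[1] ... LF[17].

Char counts: '$':1, 'a':1, 'b':1, 'c':2, 'e':3, 'm':4, 'n':2, 'o':1, 'r':2, 'u':1
C (first-col start): C('$')=0, C('a')=1, C('b')=2, C('c')=3, C('e')=5, C('m')=8, C('n')=12, C('o')=14, C('r')=15, C('u')=17
L[0]='e': occ=0, LF[0]=C('e')+0=5+0=5
L[1]='r': occ=0, LF[1]=C('r')+0=15+0=15
L[2]='m': occ=0, LF[2]=C('m')+0=8+0=8
L[3]='n': occ=0, LF[3]=C('n')+0=12+0=12
L[4]='$': occ=0, LF[4]=C('$')+0=0+0=0
L[5]='c': occ=0, LF[5]=C('c')+0=3+0=3
L[6]='m': occ=1, LF[6]=C('m')+1=8+1=9
L[7]='r': occ=1, LF[7]=C('r')+1=15+1=16
L[8]='e': occ=1, LF[8]=C('e')+1=5+1=6
L[9]='e': occ=2, LF[9]=C('e')+2=5+2=7
L[10]='o': occ=0, LF[10]=C('o')+0=14+0=14
L[11]='m': occ=2, LF[11]=C('m')+2=8+2=10
L[12]='a': occ=0, LF[12]=C('a')+0=1+0=1
L[13]='u': occ=0, LF[13]=C('u')+0=17+0=17
L[14]='c': occ=1, LF[14]=C('c')+1=3+1=4
L[15]='b': occ=0, LF[15]=C('b')+0=2+0=2
L[16]='n': occ=1, LF[16]=C('n')+1=12+1=13
L[17]='m': occ=3, LF[17]=C('m')+3=8+3=11

Answer: 5 15 8 12 0 3 9 16 6 7 14 10 1 17 4 2 13 11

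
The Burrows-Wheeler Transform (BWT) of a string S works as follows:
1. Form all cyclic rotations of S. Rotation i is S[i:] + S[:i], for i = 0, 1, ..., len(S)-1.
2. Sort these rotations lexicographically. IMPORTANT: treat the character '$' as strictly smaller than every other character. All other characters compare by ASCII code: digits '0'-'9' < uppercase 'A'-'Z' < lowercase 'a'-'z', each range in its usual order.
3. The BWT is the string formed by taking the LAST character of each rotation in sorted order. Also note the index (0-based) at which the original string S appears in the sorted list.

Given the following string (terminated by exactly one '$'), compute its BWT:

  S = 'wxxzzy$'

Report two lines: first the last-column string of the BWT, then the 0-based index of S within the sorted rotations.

Answer: y$wxzzx
1

Derivation:
All 7 rotations (rotation i = S[i:]+S[:i]):
  rot[0] = wxxzzy$
  rot[1] = xxzzy$w
  rot[2] = xzzy$wx
  rot[3] = zzy$wxx
  rot[4] = zy$wxxz
  rot[5] = y$wxxzz
  rot[6] = $wxxzzy
Sorted (with $ < everything):
  sorted[0] = $wxxzzy  (last char: 'y')
  sorted[1] = wxxzzy$  (last char: '$')
  sorted[2] = xxzzy$w  (last char: 'w')
  sorted[3] = xzzy$wx  (last char: 'x')
  sorted[4] = y$wxxzz  (last char: 'z')
  sorted[5] = zy$wxxz  (last char: 'z')
  sorted[6] = zzy$wxx  (last char: 'x')
Last column: y$wxzzx
Original string S is at sorted index 1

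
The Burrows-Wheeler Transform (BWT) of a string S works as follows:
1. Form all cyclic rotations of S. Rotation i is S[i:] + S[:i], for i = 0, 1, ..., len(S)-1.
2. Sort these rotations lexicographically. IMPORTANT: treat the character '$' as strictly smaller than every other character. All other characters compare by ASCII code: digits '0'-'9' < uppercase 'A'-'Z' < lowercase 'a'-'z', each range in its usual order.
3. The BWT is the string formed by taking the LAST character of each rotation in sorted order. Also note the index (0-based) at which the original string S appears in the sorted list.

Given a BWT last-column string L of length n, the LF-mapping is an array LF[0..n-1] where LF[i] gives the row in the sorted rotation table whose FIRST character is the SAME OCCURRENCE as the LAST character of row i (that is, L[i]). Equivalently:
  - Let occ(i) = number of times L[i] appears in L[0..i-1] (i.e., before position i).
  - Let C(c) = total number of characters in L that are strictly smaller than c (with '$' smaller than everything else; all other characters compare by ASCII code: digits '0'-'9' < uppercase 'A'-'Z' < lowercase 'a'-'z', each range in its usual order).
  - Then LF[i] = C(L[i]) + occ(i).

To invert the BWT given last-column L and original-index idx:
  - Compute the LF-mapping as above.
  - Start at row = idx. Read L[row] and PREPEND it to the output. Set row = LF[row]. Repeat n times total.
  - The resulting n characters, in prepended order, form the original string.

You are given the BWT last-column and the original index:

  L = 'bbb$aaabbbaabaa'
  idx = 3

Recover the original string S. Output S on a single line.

LF mapping: 8 9 10 0 1 2 3 11 12 13 4 5 14 6 7
Walk LF starting at row 3, prepending L[row]:
  step 1: row=3, L[3]='$', prepend. Next row=LF[3]=0
  step 2: row=0, L[0]='b', prepend. Next row=LF[0]=8
  step 3: row=8, L[8]='b', prepend. Next row=LF[8]=12
  step 4: row=12, L[12]='b', prepend. Next row=LF[12]=14
  step 5: row=14, L[14]='a', prepend. Next row=LF[14]=7
  step 6: row=7, L[7]='b', prepend. Next row=LF[7]=11
  step 7: row=11, L[11]='a', prepend. Next row=LF[11]=5
  step 8: row=5, L[5]='a', prepend. Next row=LF[5]=2
  step 9: row=2, L[2]='b', prepend. Next row=LF[2]=10
  step 10: row=10, L[10]='a', prepend. Next row=LF[10]=4
  step 11: row=4, L[4]='a', prepend. Next row=LF[4]=1
  step 12: row=1, L[1]='b', prepend. Next row=LF[1]=9
  step 13: row=9, L[9]='b', prepend. Next row=LF[9]=13
  step 14: row=13, L[13]='a', prepend. Next row=LF[13]=6
  step 15: row=6, L[6]='a', prepend. Next row=LF[6]=3
Reversed output: aabbaabaababbb$

Answer: aabbaabaababbb$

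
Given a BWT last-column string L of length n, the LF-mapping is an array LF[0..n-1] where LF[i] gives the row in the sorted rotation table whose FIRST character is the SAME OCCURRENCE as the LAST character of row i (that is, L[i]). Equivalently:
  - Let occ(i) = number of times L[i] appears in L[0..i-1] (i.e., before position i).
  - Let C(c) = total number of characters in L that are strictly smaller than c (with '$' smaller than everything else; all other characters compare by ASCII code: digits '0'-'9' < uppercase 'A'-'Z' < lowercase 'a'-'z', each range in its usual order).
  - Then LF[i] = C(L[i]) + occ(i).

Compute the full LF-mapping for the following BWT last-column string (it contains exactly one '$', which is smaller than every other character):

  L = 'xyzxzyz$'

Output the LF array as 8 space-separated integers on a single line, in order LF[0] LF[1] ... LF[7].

Char counts: '$':1, 'x':2, 'y':2, 'z':3
C (first-col start): C('$')=0, C('x')=1, C('y')=3, C('z')=5
L[0]='x': occ=0, LF[0]=C('x')+0=1+0=1
L[1]='y': occ=0, LF[1]=C('y')+0=3+0=3
L[2]='z': occ=0, LF[2]=C('z')+0=5+0=5
L[3]='x': occ=1, LF[3]=C('x')+1=1+1=2
L[4]='z': occ=1, LF[4]=C('z')+1=5+1=6
L[5]='y': occ=1, LF[5]=C('y')+1=3+1=4
L[6]='z': occ=2, LF[6]=C('z')+2=5+2=7
L[7]='$': occ=0, LF[7]=C('$')+0=0+0=0

Answer: 1 3 5 2 6 4 7 0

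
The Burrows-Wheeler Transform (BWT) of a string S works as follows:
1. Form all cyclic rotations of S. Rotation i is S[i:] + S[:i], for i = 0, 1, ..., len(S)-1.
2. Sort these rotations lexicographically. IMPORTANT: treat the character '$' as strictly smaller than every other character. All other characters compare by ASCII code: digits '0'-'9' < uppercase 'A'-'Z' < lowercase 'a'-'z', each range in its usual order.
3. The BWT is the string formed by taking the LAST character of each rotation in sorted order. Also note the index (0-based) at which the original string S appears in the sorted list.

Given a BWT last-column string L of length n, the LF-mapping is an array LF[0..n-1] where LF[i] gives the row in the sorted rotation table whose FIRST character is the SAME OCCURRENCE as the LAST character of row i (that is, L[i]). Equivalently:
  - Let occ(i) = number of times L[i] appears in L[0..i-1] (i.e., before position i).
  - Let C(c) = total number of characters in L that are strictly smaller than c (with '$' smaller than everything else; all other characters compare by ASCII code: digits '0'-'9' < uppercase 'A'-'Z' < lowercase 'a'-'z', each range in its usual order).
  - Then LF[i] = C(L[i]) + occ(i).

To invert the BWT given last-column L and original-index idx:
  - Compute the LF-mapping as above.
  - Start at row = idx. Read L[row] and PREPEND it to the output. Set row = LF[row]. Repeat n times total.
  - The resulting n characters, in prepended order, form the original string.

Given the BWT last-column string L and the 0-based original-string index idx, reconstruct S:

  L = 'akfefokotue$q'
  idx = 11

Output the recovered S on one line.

Answer: toffeequokka$

Derivation:
LF mapping: 1 6 4 2 5 8 7 9 11 12 3 0 10
Walk LF starting at row 11, prepending L[row]:
  step 1: row=11, L[11]='$', prepend. Next row=LF[11]=0
  step 2: row=0, L[0]='a', prepend. Next row=LF[0]=1
  step 3: row=1, L[1]='k', prepend. Next row=LF[1]=6
  step 4: row=6, L[6]='k', prepend. Next row=LF[6]=7
  step 5: row=7, L[7]='o', prepend. Next row=LF[7]=9
  step 6: row=9, L[9]='u', prepend. Next row=LF[9]=12
  step 7: row=12, L[12]='q', prepend. Next row=LF[12]=10
  step 8: row=10, L[10]='e', prepend. Next row=LF[10]=3
  step 9: row=3, L[3]='e', prepend. Next row=LF[3]=2
  step 10: row=2, L[2]='f', prepend. Next row=LF[2]=4
  step 11: row=4, L[4]='f', prepend. Next row=LF[4]=5
  step 12: row=5, L[5]='o', prepend. Next row=LF[5]=8
  step 13: row=8, L[8]='t', prepend. Next row=LF[8]=11
Reversed output: toffeequokka$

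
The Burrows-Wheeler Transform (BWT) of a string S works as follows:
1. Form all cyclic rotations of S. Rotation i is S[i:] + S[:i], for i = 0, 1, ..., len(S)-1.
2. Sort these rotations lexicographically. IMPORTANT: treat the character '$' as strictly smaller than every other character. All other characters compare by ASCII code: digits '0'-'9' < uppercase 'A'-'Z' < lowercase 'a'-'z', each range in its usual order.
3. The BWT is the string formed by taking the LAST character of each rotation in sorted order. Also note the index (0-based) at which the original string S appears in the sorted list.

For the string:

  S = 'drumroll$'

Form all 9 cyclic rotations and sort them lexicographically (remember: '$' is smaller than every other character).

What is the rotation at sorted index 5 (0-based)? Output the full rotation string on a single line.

Answer: oll$drumr

Derivation:
All 9 rotations (rotation i = S[i:]+S[:i]):
  rot[0] = drumroll$
  rot[1] = rumroll$d
  rot[2] = umroll$dr
  rot[3] = mroll$dru
  rot[4] = roll$drum
  rot[5] = oll$drumr
  rot[6] = ll$drumro
  rot[7] = l$drumrol
  rot[8] = $drumroll
Sorted (with $ < everything):
  sorted[0] = $drumroll
  sorted[1] = drumroll$
  sorted[2] = l$drumrol
  sorted[3] = ll$drumro
  sorted[4] = mroll$dru
  sorted[5] = oll$drumr
  sorted[6] = roll$drum
  sorted[7] = rumroll$d
  sorted[8] = umroll$dr
sorted[5] = oll$drumr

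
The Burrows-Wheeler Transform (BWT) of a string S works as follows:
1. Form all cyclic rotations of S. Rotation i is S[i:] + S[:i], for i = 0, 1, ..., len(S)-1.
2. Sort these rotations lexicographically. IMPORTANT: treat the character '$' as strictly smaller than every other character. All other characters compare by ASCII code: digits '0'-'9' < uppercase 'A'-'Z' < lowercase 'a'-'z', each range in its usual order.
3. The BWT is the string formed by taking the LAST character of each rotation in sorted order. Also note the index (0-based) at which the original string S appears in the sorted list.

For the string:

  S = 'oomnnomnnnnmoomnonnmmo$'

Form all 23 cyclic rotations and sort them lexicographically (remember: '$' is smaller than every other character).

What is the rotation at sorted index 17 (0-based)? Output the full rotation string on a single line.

Answer: omnnnnmoomnonnmmo$oomnn

Derivation:
All 23 rotations (rotation i = S[i:]+S[:i]):
  rot[0] = oomnnomnnnnmoomnonnmmo$
  rot[1] = omnnomnnnnmoomnonnmmo$o
  rot[2] = mnnomnnnnmoomnonnmmo$oo
  rot[3] = nnomnnnnmoomnonnmmo$oom
  rot[4] = nomnnnnmoomnonnmmo$oomn
  rot[5] = omnnnnmoomnonnmmo$oomnn
  rot[6] = mnnnnmoomnonnmmo$oomnno
  rot[7] = nnnnmoomnonnmmo$oomnnom
  rot[8] = nnnmoomnonnmmo$oomnnomn
  rot[9] = nnmoomnonnmmo$oomnnomnn
  rot[10] = nmoomnonnmmo$oomnnomnnn
  rot[11] = moomnonnmmo$oomnnomnnnn
  rot[12] = oomnonnmmo$oomnnomnnnnm
  rot[13] = omnonnmmo$oomnnomnnnnmo
  rot[14] = mnonnmmo$oomnnomnnnnmoo
  rot[15] = nonnmmo$oomnnomnnnnmoom
  rot[16] = onnmmo$oomnnomnnnnmoomn
  rot[17] = nnmmo$oomnnomnnnnmoomno
  rot[18] = nmmo$oomnnomnnnnmoomnon
  rot[19] = mmo$oomnnomnnnnmoomnonn
  rot[20] = mo$oomnnomnnnnmoomnonnm
  rot[21] = o$oomnnomnnnnmoomnonnmm
  rot[22] = $oomnnomnnnnmoomnonnmmo
Sorted (with $ < everything):
  sorted[0] = $oomnnomnnnnmoomnonnmmo
  sorted[1] = mmo$oomnnomnnnnmoomnonn
  sorted[2] = mnnnnmoomnonnmmo$oomnno
  sorted[3] = mnnomnnnnmoomnonnmmo$oo
  sorted[4] = mnonnmmo$oomnnomnnnnmoo
  sorted[5] = mo$oomnnomnnnnmoomnonnm
  sorted[6] = moomnonnmmo$oomnnomnnnn
  sorted[7] = nmmo$oomnnomnnnnmoomnon
  sorted[8] = nmoomnonnmmo$oomnnomnnn
  sorted[9] = nnmmo$oomnnomnnnnmoomno
  sorted[10] = nnmoomnonnmmo$oomnnomnn
  sorted[11] = nnnmoomnonnmmo$oomnnomn
  sorted[12] = nnnnmoomnonnmmo$oomnnom
  sorted[13] = nnomnnnnmoomnonnmmo$oom
  sorted[14] = nomnnnnmoomnonnmmo$oomn
  sorted[15] = nonnmmo$oomnnomnnnnmoom
  sorted[16] = o$oomnnomnnnnmoomnonnmm
  sorted[17] = omnnnnmoomnonnmmo$oomnn
  sorted[18] = omnnomnnnnmoomnonnmmo$o
  sorted[19] = omnonnmmo$oomnnomnnnnmo
  sorted[20] = onnmmo$oomnnomnnnnmoomn
  sorted[21] = oomnnomnnnnmoomnonnmmo$
  sorted[22] = oomnonnmmo$oomnnomnnnnm
sorted[17] = omnnnnmoomnonnmmo$oomnn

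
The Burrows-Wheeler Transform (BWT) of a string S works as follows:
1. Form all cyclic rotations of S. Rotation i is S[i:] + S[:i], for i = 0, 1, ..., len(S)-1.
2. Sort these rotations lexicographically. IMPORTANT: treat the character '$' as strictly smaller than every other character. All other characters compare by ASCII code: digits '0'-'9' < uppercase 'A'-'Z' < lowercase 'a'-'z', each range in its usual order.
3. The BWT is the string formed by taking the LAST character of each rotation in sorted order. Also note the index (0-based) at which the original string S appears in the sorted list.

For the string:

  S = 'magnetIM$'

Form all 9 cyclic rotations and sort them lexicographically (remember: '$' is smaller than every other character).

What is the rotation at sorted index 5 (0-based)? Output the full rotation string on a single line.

Answer: gnetIM$ma

Derivation:
All 9 rotations (rotation i = S[i:]+S[:i]):
  rot[0] = magnetIM$
  rot[1] = agnetIM$m
  rot[2] = gnetIM$ma
  rot[3] = netIM$mag
  rot[4] = etIM$magn
  rot[5] = tIM$magne
  rot[6] = IM$magnet
  rot[7] = M$magnetI
  rot[8] = $magnetIM
Sorted (with $ < everything):
  sorted[0] = $magnetIM
  sorted[1] = IM$magnet
  sorted[2] = M$magnetI
  sorted[3] = agnetIM$m
  sorted[4] = etIM$magn
  sorted[5] = gnetIM$ma
  sorted[6] = magnetIM$
  sorted[7] = netIM$mag
  sorted[8] = tIM$magne
sorted[5] = gnetIM$ma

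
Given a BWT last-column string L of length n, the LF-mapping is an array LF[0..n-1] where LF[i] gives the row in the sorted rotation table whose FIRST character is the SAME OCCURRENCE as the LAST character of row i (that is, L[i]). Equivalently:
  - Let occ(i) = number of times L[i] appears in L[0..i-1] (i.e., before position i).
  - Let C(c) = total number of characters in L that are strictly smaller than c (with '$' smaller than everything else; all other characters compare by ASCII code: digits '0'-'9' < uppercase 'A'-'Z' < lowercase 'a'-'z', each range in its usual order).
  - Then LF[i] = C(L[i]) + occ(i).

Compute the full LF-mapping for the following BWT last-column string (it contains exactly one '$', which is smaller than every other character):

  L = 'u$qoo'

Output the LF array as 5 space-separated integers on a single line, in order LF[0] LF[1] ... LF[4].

Answer: 4 0 3 1 2

Derivation:
Char counts: '$':1, 'o':2, 'q':1, 'u':1
C (first-col start): C('$')=0, C('o')=1, C('q')=3, C('u')=4
L[0]='u': occ=0, LF[0]=C('u')+0=4+0=4
L[1]='$': occ=0, LF[1]=C('$')+0=0+0=0
L[2]='q': occ=0, LF[2]=C('q')+0=3+0=3
L[3]='o': occ=0, LF[3]=C('o')+0=1+0=1
L[4]='o': occ=1, LF[4]=C('o')+1=1+1=2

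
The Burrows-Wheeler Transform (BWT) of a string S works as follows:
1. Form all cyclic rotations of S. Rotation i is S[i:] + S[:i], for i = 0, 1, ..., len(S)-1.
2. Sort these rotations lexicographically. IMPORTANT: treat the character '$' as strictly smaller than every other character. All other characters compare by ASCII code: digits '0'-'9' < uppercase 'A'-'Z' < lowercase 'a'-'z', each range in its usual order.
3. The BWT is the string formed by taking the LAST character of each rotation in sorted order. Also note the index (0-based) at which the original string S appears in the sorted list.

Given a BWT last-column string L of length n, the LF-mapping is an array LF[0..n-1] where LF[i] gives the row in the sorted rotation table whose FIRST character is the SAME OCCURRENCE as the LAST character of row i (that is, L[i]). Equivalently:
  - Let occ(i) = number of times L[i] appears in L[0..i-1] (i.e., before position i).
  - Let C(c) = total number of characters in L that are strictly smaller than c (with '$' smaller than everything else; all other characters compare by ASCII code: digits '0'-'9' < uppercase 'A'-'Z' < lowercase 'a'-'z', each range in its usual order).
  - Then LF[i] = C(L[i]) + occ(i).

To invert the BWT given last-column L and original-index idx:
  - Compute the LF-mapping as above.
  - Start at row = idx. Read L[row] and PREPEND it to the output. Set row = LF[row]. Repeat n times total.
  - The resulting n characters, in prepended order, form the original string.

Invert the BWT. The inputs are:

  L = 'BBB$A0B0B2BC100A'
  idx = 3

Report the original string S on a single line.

LF mapping: 9 10 11 0 7 1 12 2 13 6 14 15 5 3 4 8
Walk LF starting at row 3, prepending L[row]:
  step 1: row=3, L[3]='$', prepend. Next row=LF[3]=0
  step 2: row=0, L[0]='B', prepend. Next row=LF[0]=9
  step 3: row=9, L[9]='2', prepend. Next row=LF[9]=6
  step 4: row=6, L[6]='B', prepend. Next row=LF[6]=12
  step 5: row=12, L[12]='1', prepend. Next row=LF[12]=5
  step 6: row=5, L[5]='0', prepend. Next row=LF[5]=1
  step 7: row=1, L[1]='B', prepend. Next row=LF[1]=10
  step 8: row=10, L[10]='B', prepend. Next row=LF[10]=14
  step 9: row=14, L[14]='0', prepend. Next row=LF[14]=4
  step 10: row=4, L[4]='A', prepend. Next row=LF[4]=7
  step 11: row=7, L[7]='0', prepend. Next row=LF[7]=2
  step 12: row=2, L[2]='B', prepend. Next row=LF[2]=11
  step 13: row=11, L[11]='C', prepend. Next row=LF[11]=15
  step 14: row=15, L[15]='A', prepend. Next row=LF[15]=8
  step 15: row=8, L[8]='B', prepend. Next row=LF[8]=13
  step 16: row=13, L[13]='0', prepend. Next row=LF[13]=3
Reversed output: 0BACB0A0BB01B2B$

Answer: 0BACB0A0BB01B2B$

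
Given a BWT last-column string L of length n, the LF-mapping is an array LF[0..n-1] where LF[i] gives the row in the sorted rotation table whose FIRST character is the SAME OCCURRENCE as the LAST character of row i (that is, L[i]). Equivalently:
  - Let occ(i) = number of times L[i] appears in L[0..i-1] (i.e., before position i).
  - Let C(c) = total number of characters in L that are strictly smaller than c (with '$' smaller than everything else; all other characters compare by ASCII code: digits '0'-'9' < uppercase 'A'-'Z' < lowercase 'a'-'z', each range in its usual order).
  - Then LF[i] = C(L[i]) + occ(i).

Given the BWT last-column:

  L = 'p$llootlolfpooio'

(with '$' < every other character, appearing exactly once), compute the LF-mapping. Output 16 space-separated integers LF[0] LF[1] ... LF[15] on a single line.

Answer: 13 0 3 4 7 8 15 5 9 6 1 14 10 11 2 12

Derivation:
Char counts: '$':1, 'f':1, 'i':1, 'l':4, 'o':6, 'p':2, 't':1
C (first-col start): C('$')=0, C('f')=1, C('i')=2, C('l')=3, C('o')=7, C('p')=13, C('t')=15
L[0]='p': occ=0, LF[0]=C('p')+0=13+0=13
L[1]='$': occ=0, LF[1]=C('$')+0=0+0=0
L[2]='l': occ=0, LF[2]=C('l')+0=3+0=3
L[3]='l': occ=1, LF[3]=C('l')+1=3+1=4
L[4]='o': occ=0, LF[4]=C('o')+0=7+0=7
L[5]='o': occ=1, LF[5]=C('o')+1=7+1=8
L[6]='t': occ=0, LF[6]=C('t')+0=15+0=15
L[7]='l': occ=2, LF[7]=C('l')+2=3+2=5
L[8]='o': occ=2, LF[8]=C('o')+2=7+2=9
L[9]='l': occ=3, LF[9]=C('l')+3=3+3=6
L[10]='f': occ=0, LF[10]=C('f')+0=1+0=1
L[11]='p': occ=1, LF[11]=C('p')+1=13+1=14
L[12]='o': occ=3, LF[12]=C('o')+3=7+3=10
L[13]='o': occ=4, LF[13]=C('o')+4=7+4=11
L[14]='i': occ=0, LF[14]=C('i')+0=2+0=2
L[15]='o': occ=5, LF[15]=C('o')+5=7+5=12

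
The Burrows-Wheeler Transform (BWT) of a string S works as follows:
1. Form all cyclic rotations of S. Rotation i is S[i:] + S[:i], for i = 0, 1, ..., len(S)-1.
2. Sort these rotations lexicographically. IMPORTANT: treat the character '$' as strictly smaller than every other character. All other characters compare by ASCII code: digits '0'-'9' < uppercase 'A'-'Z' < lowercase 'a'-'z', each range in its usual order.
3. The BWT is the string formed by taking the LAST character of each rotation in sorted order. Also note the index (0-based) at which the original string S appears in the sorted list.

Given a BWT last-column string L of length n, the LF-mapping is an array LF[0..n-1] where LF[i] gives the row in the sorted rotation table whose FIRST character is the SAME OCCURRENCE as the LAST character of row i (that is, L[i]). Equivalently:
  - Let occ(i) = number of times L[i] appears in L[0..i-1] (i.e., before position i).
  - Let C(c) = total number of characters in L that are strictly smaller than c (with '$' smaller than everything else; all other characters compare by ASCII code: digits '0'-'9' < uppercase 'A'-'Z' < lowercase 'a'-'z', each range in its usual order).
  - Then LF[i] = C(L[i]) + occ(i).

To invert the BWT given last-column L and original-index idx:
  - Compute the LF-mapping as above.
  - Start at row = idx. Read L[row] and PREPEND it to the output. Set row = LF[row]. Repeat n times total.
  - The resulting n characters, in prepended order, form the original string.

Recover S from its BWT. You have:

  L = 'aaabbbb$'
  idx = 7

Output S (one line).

Answer: bbbbaaa$

Derivation:
LF mapping: 1 2 3 4 5 6 7 0
Walk LF starting at row 7, prepending L[row]:
  step 1: row=7, L[7]='$', prepend. Next row=LF[7]=0
  step 2: row=0, L[0]='a', prepend. Next row=LF[0]=1
  step 3: row=1, L[1]='a', prepend. Next row=LF[1]=2
  step 4: row=2, L[2]='a', prepend. Next row=LF[2]=3
  step 5: row=3, L[3]='b', prepend. Next row=LF[3]=4
  step 6: row=4, L[4]='b', prepend. Next row=LF[4]=5
  step 7: row=5, L[5]='b', prepend. Next row=LF[5]=6
  step 8: row=6, L[6]='b', prepend. Next row=LF[6]=7
Reversed output: bbbbaaa$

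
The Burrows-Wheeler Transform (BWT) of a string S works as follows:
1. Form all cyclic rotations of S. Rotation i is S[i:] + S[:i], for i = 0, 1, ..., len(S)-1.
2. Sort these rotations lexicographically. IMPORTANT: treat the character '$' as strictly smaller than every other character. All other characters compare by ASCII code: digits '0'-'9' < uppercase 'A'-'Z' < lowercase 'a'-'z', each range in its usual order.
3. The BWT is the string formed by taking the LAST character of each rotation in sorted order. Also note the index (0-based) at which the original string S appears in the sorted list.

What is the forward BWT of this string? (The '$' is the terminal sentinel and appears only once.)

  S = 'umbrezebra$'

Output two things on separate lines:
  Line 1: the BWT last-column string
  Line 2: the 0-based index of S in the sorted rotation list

All 11 rotations (rotation i = S[i:]+S[:i]):
  rot[0] = umbrezebra$
  rot[1] = mbrezebra$u
  rot[2] = brezebra$um
  rot[3] = rezebra$umb
  rot[4] = ezebra$umbr
  rot[5] = zebra$umbre
  rot[6] = ebra$umbrez
  rot[7] = bra$umbreze
  rot[8] = ra$umbrezeb
  rot[9] = a$umbrezebr
  rot[10] = $umbrezebra
Sorted (with $ < everything):
  sorted[0] = $umbrezebra  (last char: 'a')
  sorted[1] = a$umbrezebr  (last char: 'r')
  sorted[2] = bra$umbreze  (last char: 'e')
  sorted[3] = brezebra$um  (last char: 'm')
  sorted[4] = ebra$umbrez  (last char: 'z')
  sorted[5] = ezebra$umbr  (last char: 'r')
  sorted[6] = mbrezebra$u  (last char: 'u')
  sorted[7] = ra$umbrezeb  (last char: 'b')
  sorted[8] = rezebra$umb  (last char: 'b')
  sorted[9] = umbrezebra$  (last char: '$')
  sorted[10] = zebra$umbre  (last char: 'e')
Last column: aremzrubb$e
Original string S is at sorted index 9

Answer: aremzrubb$e
9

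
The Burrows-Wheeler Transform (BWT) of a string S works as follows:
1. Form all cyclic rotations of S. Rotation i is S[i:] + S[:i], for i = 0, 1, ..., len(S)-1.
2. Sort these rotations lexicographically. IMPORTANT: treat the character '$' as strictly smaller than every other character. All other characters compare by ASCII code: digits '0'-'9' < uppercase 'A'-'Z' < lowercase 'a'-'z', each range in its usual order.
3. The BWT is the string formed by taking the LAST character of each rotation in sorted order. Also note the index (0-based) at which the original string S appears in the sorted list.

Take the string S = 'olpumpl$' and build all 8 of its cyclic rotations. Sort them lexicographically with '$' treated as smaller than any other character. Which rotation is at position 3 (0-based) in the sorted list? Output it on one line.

Answer: mpl$olpu

Derivation:
All 8 rotations (rotation i = S[i:]+S[:i]):
  rot[0] = olpumpl$
  rot[1] = lpumpl$o
  rot[2] = pumpl$ol
  rot[3] = umpl$olp
  rot[4] = mpl$olpu
  rot[5] = pl$olpum
  rot[6] = l$olpump
  rot[7] = $olpumpl
Sorted (with $ < everything):
  sorted[0] = $olpumpl
  sorted[1] = l$olpump
  sorted[2] = lpumpl$o
  sorted[3] = mpl$olpu
  sorted[4] = olpumpl$
  sorted[5] = pl$olpum
  sorted[6] = pumpl$ol
  sorted[7] = umpl$olp
sorted[3] = mpl$olpu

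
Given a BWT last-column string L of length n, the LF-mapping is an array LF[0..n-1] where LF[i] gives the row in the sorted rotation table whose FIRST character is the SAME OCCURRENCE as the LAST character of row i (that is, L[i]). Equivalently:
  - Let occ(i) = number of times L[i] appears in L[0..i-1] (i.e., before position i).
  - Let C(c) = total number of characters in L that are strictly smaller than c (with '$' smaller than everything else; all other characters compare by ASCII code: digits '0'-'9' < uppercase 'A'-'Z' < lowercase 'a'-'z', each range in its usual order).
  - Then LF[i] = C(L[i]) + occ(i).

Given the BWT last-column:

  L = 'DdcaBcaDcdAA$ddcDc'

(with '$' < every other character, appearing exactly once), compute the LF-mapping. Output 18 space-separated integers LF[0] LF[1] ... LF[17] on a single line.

Answer: 4 14 9 7 3 10 8 5 11 15 1 2 0 16 17 12 6 13

Derivation:
Char counts: '$':1, 'A':2, 'B':1, 'D':3, 'a':2, 'c':5, 'd':4
C (first-col start): C('$')=0, C('A')=1, C('B')=3, C('D')=4, C('a')=7, C('c')=9, C('d')=14
L[0]='D': occ=0, LF[0]=C('D')+0=4+0=4
L[1]='d': occ=0, LF[1]=C('d')+0=14+0=14
L[2]='c': occ=0, LF[2]=C('c')+0=9+0=9
L[3]='a': occ=0, LF[3]=C('a')+0=7+0=7
L[4]='B': occ=0, LF[4]=C('B')+0=3+0=3
L[5]='c': occ=1, LF[5]=C('c')+1=9+1=10
L[6]='a': occ=1, LF[6]=C('a')+1=7+1=8
L[7]='D': occ=1, LF[7]=C('D')+1=4+1=5
L[8]='c': occ=2, LF[8]=C('c')+2=9+2=11
L[9]='d': occ=1, LF[9]=C('d')+1=14+1=15
L[10]='A': occ=0, LF[10]=C('A')+0=1+0=1
L[11]='A': occ=1, LF[11]=C('A')+1=1+1=2
L[12]='$': occ=0, LF[12]=C('$')+0=0+0=0
L[13]='d': occ=2, LF[13]=C('d')+2=14+2=16
L[14]='d': occ=3, LF[14]=C('d')+3=14+3=17
L[15]='c': occ=3, LF[15]=C('c')+3=9+3=12
L[16]='D': occ=2, LF[16]=C('D')+2=4+2=6
L[17]='c': occ=4, LF[17]=C('c')+4=9+4=13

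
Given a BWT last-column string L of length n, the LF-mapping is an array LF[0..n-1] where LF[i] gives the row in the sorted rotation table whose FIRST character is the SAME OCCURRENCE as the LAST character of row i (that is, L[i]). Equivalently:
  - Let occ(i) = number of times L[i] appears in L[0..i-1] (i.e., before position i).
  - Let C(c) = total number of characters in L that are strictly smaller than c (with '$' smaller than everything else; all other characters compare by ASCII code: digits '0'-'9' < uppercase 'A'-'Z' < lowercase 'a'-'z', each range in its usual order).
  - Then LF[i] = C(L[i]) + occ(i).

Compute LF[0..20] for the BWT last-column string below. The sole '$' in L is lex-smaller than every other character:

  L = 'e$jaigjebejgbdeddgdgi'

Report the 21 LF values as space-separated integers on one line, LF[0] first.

Char counts: '$':1, 'a':1, 'b':2, 'd':4, 'e':4, 'g':4, 'i':2, 'j':3
C (first-col start): C('$')=0, C('a')=1, C('b')=2, C('d')=4, C('e')=8, C('g')=12, C('i')=16, C('j')=18
L[0]='e': occ=0, LF[0]=C('e')+0=8+0=8
L[1]='$': occ=0, LF[1]=C('$')+0=0+0=0
L[2]='j': occ=0, LF[2]=C('j')+0=18+0=18
L[3]='a': occ=0, LF[3]=C('a')+0=1+0=1
L[4]='i': occ=0, LF[4]=C('i')+0=16+0=16
L[5]='g': occ=0, LF[5]=C('g')+0=12+0=12
L[6]='j': occ=1, LF[6]=C('j')+1=18+1=19
L[7]='e': occ=1, LF[7]=C('e')+1=8+1=9
L[8]='b': occ=0, LF[8]=C('b')+0=2+0=2
L[9]='e': occ=2, LF[9]=C('e')+2=8+2=10
L[10]='j': occ=2, LF[10]=C('j')+2=18+2=20
L[11]='g': occ=1, LF[11]=C('g')+1=12+1=13
L[12]='b': occ=1, LF[12]=C('b')+1=2+1=3
L[13]='d': occ=0, LF[13]=C('d')+0=4+0=4
L[14]='e': occ=3, LF[14]=C('e')+3=8+3=11
L[15]='d': occ=1, LF[15]=C('d')+1=4+1=5
L[16]='d': occ=2, LF[16]=C('d')+2=4+2=6
L[17]='g': occ=2, LF[17]=C('g')+2=12+2=14
L[18]='d': occ=3, LF[18]=C('d')+3=4+3=7
L[19]='g': occ=3, LF[19]=C('g')+3=12+3=15
L[20]='i': occ=1, LF[20]=C('i')+1=16+1=17

Answer: 8 0 18 1 16 12 19 9 2 10 20 13 3 4 11 5 6 14 7 15 17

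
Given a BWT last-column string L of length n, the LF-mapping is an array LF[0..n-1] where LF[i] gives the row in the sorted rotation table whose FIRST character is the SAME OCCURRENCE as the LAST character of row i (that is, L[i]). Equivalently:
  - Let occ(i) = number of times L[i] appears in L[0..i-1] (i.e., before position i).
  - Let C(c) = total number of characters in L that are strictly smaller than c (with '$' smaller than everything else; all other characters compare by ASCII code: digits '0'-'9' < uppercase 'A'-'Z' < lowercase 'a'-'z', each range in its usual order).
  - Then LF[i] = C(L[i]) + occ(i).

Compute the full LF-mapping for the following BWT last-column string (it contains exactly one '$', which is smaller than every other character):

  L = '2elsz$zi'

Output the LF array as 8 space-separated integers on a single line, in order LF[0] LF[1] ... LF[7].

Answer: 1 2 4 5 6 0 7 3

Derivation:
Char counts: '$':1, '2':1, 'e':1, 'i':1, 'l':1, 's':1, 'z':2
C (first-col start): C('$')=0, C('2')=1, C('e')=2, C('i')=3, C('l')=4, C('s')=5, C('z')=6
L[0]='2': occ=0, LF[0]=C('2')+0=1+0=1
L[1]='e': occ=0, LF[1]=C('e')+0=2+0=2
L[2]='l': occ=0, LF[2]=C('l')+0=4+0=4
L[3]='s': occ=0, LF[3]=C('s')+0=5+0=5
L[4]='z': occ=0, LF[4]=C('z')+0=6+0=6
L[5]='$': occ=0, LF[5]=C('$')+0=0+0=0
L[6]='z': occ=1, LF[6]=C('z')+1=6+1=7
L[7]='i': occ=0, LF[7]=C('i')+0=3+0=3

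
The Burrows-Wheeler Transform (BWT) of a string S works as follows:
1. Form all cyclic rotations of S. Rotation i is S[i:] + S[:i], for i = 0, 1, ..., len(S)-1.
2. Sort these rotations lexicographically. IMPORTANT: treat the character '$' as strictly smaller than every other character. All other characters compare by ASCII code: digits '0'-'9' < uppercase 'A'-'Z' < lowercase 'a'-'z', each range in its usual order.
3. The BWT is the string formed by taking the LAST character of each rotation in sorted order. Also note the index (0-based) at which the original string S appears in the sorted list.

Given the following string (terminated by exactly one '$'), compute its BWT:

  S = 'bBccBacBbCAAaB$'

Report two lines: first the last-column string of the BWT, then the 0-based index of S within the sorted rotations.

Answer: BCAaccbbAB$BcaB
10

Derivation:
All 15 rotations (rotation i = S[i:]+S[:i]):
  rot[0] = bBccBacBbCAAaB$
  rot[1] = BccBacBbCAAaB$b
  rot[2] = ccBacBbCAAaB$bB
  rot[3] = cBacBbCAAaB$bBc
  rot[4] = BacBbCAAaB$bBcc
  rot[5] = acBbCAAaB$bBccB
  rot[6] = cBbCAAaB$bBccBa
  rot[7] = BbCAAaB$bBccBac
  rot[8] = bCAAaB$bBccBacB
  rot[9] = CAAaB$bBccBacBb
  rot[10] = AAaB$bBccBacBbC
  rot[11] = AaB$bBccBacBbCA
  rot[12] = aB$bBccBacBbCAA
  rot[13] = B$bBccBacBbCAAa
  rot[14] = $bBccBacBbCAAaB
Sorted (with $ < everything):
  sorted[0] = $bBccBacBbCAAaB  (last char: 'B')
  sorted[1] = AAaB$bBccBacBbC  (last char: 'C')
  sorted[2] = AaB$bBccBacBbCA  (last char: 'A')
  sorted[3] = B$bBccBacBbCAAa  (last char: 'a')
  sorted[4] = BacBbCAAaB$bBcc  (last char: 'c')
  sorted[5] = BbCAAaB$bBccBac  (last char: 'c')
  sorted[6] = BccBacBbCAAaB$b  (last char: 'b')
  sorted[7] = CAAaB$bBccBacBb  (last char: 'b')
  sorted[8] = aB$bBccBacBbCAA  (last char: 'A')
  sorted[9] = acBbCAAaB$bBccB  (last char: 'B')
  sorted[10] = bBccBacBbCAAaB$  (last char: '$')
  sorted[11] = bCAAaB$bBccBacB  (last char: 'B')
  sorted[12] = cBacBbCAAaB$bBc  (last char: 'c')
  sorted[13] = cBbCAAaB$bBccBa  (last char: 'a')
  sorted[14] = ccBacBbCAAaB$bB  (last char: 'B')
Last column: BCAaccbbAB$BcaB
Original string S is at sorted index 10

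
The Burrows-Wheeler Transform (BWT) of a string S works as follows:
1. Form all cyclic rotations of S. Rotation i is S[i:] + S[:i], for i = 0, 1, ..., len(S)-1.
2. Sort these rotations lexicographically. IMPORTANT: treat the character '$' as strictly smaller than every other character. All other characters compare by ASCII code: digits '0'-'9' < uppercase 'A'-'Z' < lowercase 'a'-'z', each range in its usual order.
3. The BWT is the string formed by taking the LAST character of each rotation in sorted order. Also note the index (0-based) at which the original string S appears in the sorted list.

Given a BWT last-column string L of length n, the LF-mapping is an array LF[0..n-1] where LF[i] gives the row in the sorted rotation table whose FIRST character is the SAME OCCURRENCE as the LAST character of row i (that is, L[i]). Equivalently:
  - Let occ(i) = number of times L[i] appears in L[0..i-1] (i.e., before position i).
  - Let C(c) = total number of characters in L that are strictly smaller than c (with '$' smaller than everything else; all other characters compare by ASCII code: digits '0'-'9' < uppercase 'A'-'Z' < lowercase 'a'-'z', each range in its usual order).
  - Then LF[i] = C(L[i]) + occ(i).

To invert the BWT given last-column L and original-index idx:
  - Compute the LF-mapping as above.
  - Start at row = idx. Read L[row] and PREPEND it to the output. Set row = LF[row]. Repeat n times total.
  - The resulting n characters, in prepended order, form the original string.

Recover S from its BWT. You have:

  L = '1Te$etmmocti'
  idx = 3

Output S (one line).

Answer: committeeT1$

Derivation:
LF mapping: 1 2 4 0 5 10 7 8 9 3 11 6
Walk LF starting at row 3, prepending L[row]:
  step 1: row=3, L[3]='$', prepend. Next row=LF[3]=0
  step 2: row=0, L[0]='1', prepend. Next row=LF[0]=1
  step 3: row=1, L[1]='T', prepend. Next row=LF[1]=2
  step 4: row=2, L[2]='e', prepend. Next row=LF[2]=4
  step 5: row=4, L[4]='e', prepend. Next row=LF[4]=5
  step 6: row=5, L[5]='t', prepend. Next row=LF[5]=10
  step 7: row=10, L[10]='t', prepend. Next row=LF[10]=11
  step 8: row=11, L[11]='i', prepend. Next row=LF[11]=6
  step 9: row=6, L[6]='m', prepend. Next row=LF[6]=7
  step 10: row=7, L[7]='m', prepend. Next row=LF[7]=8
  step 11: row=8, L[8]='o', prepend. Next row=LF[8]=9
  step 12: row=9, L[9]='c', prepend. Next row=LF[9]=3
Reversed output: committeeT1$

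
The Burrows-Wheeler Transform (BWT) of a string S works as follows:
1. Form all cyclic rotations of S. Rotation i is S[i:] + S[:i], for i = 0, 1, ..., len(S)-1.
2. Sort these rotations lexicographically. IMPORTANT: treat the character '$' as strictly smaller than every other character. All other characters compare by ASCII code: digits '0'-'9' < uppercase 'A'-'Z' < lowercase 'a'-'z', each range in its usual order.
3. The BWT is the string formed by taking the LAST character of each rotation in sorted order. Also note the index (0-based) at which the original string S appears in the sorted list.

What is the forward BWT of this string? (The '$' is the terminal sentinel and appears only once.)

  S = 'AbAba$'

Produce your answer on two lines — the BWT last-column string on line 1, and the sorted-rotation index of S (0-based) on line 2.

All 6 rotations (rotation i = S[i:]+S[:i]):
  rot[0] = AbAba$
  rot[1] = bAba$A
  rot[2] = Aba$Ab
  rot[3] = ba$AbA
  rot[4] = a$AbAb
  rot[5] = $AbAba
Sorted (with $ < everything):
  sorted[0] = $AbAba  (last char: 'a')
  sorted[1] = AbAba$  (last char: '$')
  sorted[2] = Aba$Ab  (last char: 'b')
  sorted[3] = a$AbAb  (last char: 'b')
  sorted[4] = bAba$A  (last char: 'A')
  sorted[5] = ba$AbA  (last char: 'A')
Last column: a$bbAA
Original string S is at sorted index 1

Answer: a$bbAA
1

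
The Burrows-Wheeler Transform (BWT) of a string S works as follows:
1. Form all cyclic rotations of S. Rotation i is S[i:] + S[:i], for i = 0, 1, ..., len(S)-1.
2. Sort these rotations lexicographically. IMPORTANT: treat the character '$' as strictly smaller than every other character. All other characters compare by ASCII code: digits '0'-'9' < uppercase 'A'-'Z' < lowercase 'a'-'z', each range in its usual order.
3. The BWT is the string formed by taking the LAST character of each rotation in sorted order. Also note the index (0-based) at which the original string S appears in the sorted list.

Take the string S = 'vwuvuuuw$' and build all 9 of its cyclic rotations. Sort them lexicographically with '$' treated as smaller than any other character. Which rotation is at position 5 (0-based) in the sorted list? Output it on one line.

All 9 rotations (rotation i = S[i:]+S[:i]):
  rot[0] = vwuvuuuw$
  rot[1] = wuvuuuw$v
  rot[2] = uvuuuw$vw
  rot[3] = vuuuw$vwu
  rot[4] = uuuw$vwuv
  rot[5] = uuw$vwuvu
  rot[6] = uw$vwuvuu
  rot[7] = w$vwuvuuu
  rot[8] = $vwuvuuuw
Sorted (with $ < everything):
  sorted[0] = $vwuvuuuw
  sorted[1] = uuuw$vwuv
  sorted[2] = uuw$vwuvu
  sorted[3] = uvuuuw$vw
  sorted[4] = uw$vwuvuu
  sorted[5] = vuuuw$vwu
  sorted[6] = vwuvuuuw$
  sorted[7] = w$vwuvuuu
  sorted[8] = wuvuuuw$v
sorted[5] = vuuuw$vwu

Answer: vuuuw$vwu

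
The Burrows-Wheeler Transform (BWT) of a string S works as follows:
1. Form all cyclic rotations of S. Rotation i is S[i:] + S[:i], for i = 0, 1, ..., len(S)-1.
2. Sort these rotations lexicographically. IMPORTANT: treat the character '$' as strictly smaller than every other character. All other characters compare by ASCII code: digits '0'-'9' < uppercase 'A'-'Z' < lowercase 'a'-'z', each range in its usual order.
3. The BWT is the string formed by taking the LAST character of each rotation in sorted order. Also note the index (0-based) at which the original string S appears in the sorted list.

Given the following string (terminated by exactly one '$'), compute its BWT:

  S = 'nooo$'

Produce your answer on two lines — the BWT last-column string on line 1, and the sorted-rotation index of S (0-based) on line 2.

Answer: o$oon
1

Derivation:
All 5 rotations (rotation i = S[i:]+S[:i]):
  rot[0] = nooo$
  rot[1] = ooo$n
  rot[2] = oo$no
  rot[3] = o$noo
  rot[4] = $nooo
Sorted (with $ < everything):
  sorted[0] = $nooo  (last char: 'o')
  sorted[1] = nooo$  (last char: '$')
  sorted[2] = o$noo  (last char: 'o')
  sorted[3] = oo$no  (last char: 'o')
  sorted[4] = ooo$n  (last char: 'n')
Last column: o$oon
Original string S is at sorted index 1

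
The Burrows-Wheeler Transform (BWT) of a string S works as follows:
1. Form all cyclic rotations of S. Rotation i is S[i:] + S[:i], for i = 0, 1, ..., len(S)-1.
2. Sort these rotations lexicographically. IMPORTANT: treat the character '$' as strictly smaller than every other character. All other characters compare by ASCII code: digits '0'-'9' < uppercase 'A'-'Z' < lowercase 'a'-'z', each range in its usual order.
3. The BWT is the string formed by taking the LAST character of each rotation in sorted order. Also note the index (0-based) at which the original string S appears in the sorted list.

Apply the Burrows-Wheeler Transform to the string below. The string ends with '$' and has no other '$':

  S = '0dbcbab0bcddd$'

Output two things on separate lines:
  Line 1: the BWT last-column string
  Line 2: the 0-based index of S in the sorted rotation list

Answer: db$bacd0bbd0dc
2

Derivation:
All 14 rotations (rotation i = S[i:]+S[:i]):
  rot[0] = 0dbcbab0bcddd$
  rot[1] = dbcbab0bcddd$0
  rot[2] = bcbab0bcddd$0d
  rot[3] = cbab0bcddd$0db
  rot[4] = bab0bcddd$0dbc
  rot[5] = ab0bcddd$0dbcb
  rot[6] = b0bcddd$0dbcba
  rot[7] = 0bcddd$0dbcbab
  rot[8] = bcddd$0dbcbab0
  rot[9] = cddd$0dbcbab0b
  rot[10] = ddd$0dbcbab0bc
  rot[11] = dd$0dbcbab0bcd
  rot[12] = d$0dbcbab0bcdd
  rot[13] = $0dbcbab0bcddd
Sorted (with $ < everything):
  sorted[0] = $0dbcbab0bcddd  (last char: 'd')
  sorted[1] = 0bcddd$0dbcbab  (last char: 'b')
  sorted[2] = 0dbcbab0bcddd$  (last char: '$')
  sorted[3] = ab0bcddd$0dbcb  (last char: 'b')
  sorted[4] = b0bcddd$0dbcba  (last char: 'a')
  sorted[5] = bab0bcddd$0dbc  (last char: 'c')
  sorted[6] = bcbab0bcddd$0d  (last char: 'd')
  sorted[7] = bcddd$0dbcbab0  (last char: '0')
  sorted[8] = cbab0bcddd$0db  (last char: 'b')
  sorted[9] = cddd$0dbcbab0b  (last char: 'b')
  sorted[10] = d$0dbcbab0bcdd  (last char: 'd')
  sorted[11] = dbcbab0bcddd$0  (last char: '0')
  sorted[12] = dd$0dbcbab0bcd  (last char: 'd')
  sorted[13] = ddd$0dbcbab0bc  (last char: 'c')
Last column: db$bacd0bbd0dc
Original string S is at sorted index 2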